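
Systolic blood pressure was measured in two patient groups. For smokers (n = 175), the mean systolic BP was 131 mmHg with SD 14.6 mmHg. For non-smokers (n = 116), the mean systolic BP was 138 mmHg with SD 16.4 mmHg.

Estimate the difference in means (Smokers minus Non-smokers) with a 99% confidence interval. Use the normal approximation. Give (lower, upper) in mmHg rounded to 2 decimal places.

(-11.84, -2.16)

Per-group SEs: s₁/√n₁ = 14.6/√175 = 1.1037, s₂/√n₂ = 16.4/√116 = 1.5227.
Unpooled SE of the difference: √(1.21815369 + 2.31861529) = 1.8806.
Margin of error = z* · SE = 2.576 × 1.8806 = 4.8444.
x̄₁ − x̄₂ = 131 − 138 = -7.0000.
CI: -7.0000 ± 4.8444 = (-11.84, -2.16).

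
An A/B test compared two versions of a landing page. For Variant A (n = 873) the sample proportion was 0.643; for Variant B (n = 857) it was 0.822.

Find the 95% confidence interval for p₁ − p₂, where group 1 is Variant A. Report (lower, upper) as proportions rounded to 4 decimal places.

(-0.2198, -0.1382)

SE₁ = √(p̂₁(1−p̂₁)/n₁) = √(0.6430·0.3570/873) = 0.01622; SE₂ = √(0.8220·0.1780/857) = 0.01307.
Independent samples: SE of the difference = √(SE₁² + SE₂²) = √(0.0002630884 + 0.0001708249) = 0.02083.
z* for 95% confidence is 1.960, so the margin of error is 1.960 × 0.02083 = 0.04083.
Point estimate p̂₁ − p̂₂ = 0.6430 − 0.8220 = -0.1790.
-0.1790 ± 0.04083 → (-0.2198, -0.1382).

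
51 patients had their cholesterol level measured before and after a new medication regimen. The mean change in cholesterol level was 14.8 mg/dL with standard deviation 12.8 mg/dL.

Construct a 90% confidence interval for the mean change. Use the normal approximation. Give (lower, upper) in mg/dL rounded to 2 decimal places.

(11.85, 17.75)

This is a matched-pairs design, so SE = s_d/√n = 12.8/√51 = 1.7924.
Margin = 1.645 × 1.7924 = 2.9485; the interval is 14.8 ± 2.9485 = (11.85, 17.75).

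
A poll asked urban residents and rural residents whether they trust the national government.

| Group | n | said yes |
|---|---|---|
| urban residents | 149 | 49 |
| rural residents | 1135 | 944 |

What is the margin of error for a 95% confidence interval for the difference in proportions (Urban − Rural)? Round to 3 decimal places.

0.079

p̂₁ = 49/149 = 0.3289 and p̂₂ = 944/1135 = 0.8317.
SE₁ = √(p̂₁(1−p̂₁)/n₁) = √(0.3289·0.6711/149) = 0.03849; SE₂ = √(0.8317·0.1683/1135) = 0.01111.
Independent samples: SE of the difference = √(SE₁² + SE₂²) = √(0.0014814801 + 0.0001234321) = 0.04006.
z* for 95% confidence is 1.960, so the margin of error is 1.960 × 0.04006 = 0.07852.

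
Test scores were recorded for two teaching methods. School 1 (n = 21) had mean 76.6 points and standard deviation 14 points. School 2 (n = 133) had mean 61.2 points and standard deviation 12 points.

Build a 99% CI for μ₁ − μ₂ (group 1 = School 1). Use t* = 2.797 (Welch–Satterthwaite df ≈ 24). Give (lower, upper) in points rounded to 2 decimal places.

Standard errors of each mean: 14/√21 = 3.0551 and 12/√133 = 1.0405.
SE(x̄₁ − x̄₂) = √(3.0551² + 1.0405²) = 3.2274 for independent samples with unequal variances.
With t* = 2.797, the margin is 2.797 × 3.2274 = 9.0270.
x̄₁ − x̄₂ = 76.6 − 61.2 = 15.4000; the interval is 15.4000 ± 9.0270 = (6.37, 24.43).

(6.37, 24.43)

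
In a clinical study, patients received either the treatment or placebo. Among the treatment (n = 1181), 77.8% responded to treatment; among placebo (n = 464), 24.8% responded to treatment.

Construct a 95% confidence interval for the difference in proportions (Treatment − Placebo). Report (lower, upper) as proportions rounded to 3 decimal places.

(0.484, 0.576)

SE₁ = √(p̂₁(1−p̂₁)/n₁) = √(0.7780·0.2220/1181) = 0.01209; SE₂ = √(0.2480·0.7520/464) = 0.02005.
Independent samples: SE of the difference = √(SE₁² + SE₂²) = √(0.0001461681 + 0.0004020025) = 0.02341.
z* for 95% confidence is 1.960, so the margin of error is 1.960 × 0.02341 = 0.04588.
Point estimate p̂₁ − p̂₂ = 0.7780 − 0.2480 = 0.5300.
0.5300 ± 0.04588 → (0.484, 0.576).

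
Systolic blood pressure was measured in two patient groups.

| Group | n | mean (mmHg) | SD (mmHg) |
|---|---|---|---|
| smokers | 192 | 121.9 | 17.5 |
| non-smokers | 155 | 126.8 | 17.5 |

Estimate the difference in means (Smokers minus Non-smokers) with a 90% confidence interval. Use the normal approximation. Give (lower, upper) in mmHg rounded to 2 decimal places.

(-8.01, -1.79)

Per-group SEs: s₁/√n₁ = 17.5/√192 = 1.2630, s₂/√n₂ = 17.5/√155 = 1.4056.
Unpooled SE of the difference: √(1.595169 + 1.97571136) = 1.8897.
Margin of error = z* · SE = 1.645 × 1.8897 = 3.1086.
x̄₁ − x̄₂ = 121.9 − 126.8 = -4.9000.
CI: -4.9000 ± 3.1086 = (-8.01, -1.79).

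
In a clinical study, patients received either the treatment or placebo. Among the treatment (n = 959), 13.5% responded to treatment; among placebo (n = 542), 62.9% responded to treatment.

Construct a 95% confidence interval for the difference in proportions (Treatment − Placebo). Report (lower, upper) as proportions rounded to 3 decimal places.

SE₁ = √(p̂₁(1−p̂₁)/n₁) = √(0.1350·0.8650/959) = 0.01103; SE₂ = √(0.6290·0.3710/542) = 0.02075.
Independent samples: SE of the difference = √(SE₁² + SE₂²) = √(0.0001216609 + 0.0004305625) = 0.02350.
z* for 95% confidence is 1.960, so the margin of error is 1.960 × 0.02350 = 0.04606.
Point estimate p̂₁ − p̂₂ = 0.1350 − 0.6290 = -0.4940.
-0.4940 ± 0.04606 → (-0.540, -0.448).

(-0.540, -0.448)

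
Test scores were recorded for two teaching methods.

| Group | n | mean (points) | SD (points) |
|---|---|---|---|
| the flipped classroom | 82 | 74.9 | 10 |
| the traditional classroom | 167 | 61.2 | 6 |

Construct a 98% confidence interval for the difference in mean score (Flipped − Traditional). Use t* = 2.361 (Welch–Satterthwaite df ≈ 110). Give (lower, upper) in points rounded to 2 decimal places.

(10.87, 16.53)

Standard errors of each mean: 10/√82 = 1.1043 and 6/√167 = 0.4643.
SE(x̄₁ − x̄₂) = √(1.1043² + 0.4643²) = 1.1979 for independent samples with unequal variances.
With t* = 2.361, the margin is 2.361 × 1.1979 = 2.8282.
x̄₁ − x̄₂ = 74.9 − 61.2 = 13.7000; the interval is 13.7000 ± 2.8282 = (10.87, 16.53).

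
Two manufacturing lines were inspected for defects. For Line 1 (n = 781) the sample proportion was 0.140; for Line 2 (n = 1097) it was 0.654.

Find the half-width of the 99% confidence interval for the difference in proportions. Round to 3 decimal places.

SE₁ = √(p̂₁(1−p̂₁)/n₁) = √(0.1400·0.8600/781) = 0.01242; SE₂ = √(0.6540·0.3460/1097) = 0.01436.
Independent samples: SE of the difference = √(SE₁² + SE₂²) = √(0.0001542564 + 0.0002062096) = 0.01899.
z* for 99% confidence is 2.576, so the margin of error is 2.576 × 0.01899 = 0.04892.

0.049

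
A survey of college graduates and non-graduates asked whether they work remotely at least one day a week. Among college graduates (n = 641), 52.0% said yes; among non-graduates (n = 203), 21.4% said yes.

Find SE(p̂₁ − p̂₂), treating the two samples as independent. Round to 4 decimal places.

0.0349

The two standard errors are √(0.5200×0.4800/641) = 0.01973 and √(0.2140×0.7860/203) = 0.02879.
Because the samples are independent, SE_diff = √(0.01973² + 0.02879²) = 0.03490.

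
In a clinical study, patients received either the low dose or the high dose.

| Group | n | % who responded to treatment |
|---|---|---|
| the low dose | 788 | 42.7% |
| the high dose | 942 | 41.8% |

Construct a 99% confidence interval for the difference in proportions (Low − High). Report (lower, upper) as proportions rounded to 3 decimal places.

(-0.052, 0.070)

The two standard errors are √(0.4270×0.5730/788) = 0.01762 and √(0.4180×0.5820/942) = 0.01607.
Because the samples are independent, SE_diff = √(0.01762² + 0.01607²) = 0.02385.
Using z* = 2.576 for 99%, ME = 2.576 × 0.02385 = 0.06144.
p̂₁ − p̂₂ = 0.0090; interval 0.0090 ± 0.06144 gives (-0.052, 0.070).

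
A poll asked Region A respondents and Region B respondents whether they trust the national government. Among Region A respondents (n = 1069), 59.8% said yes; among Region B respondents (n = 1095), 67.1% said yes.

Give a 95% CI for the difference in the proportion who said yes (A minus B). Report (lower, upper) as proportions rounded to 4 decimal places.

(-0.1135, -0.0325)

Each SE is √(p̂(1−p̂)/n): √(0.5980·0.4020/1069) = 0.01500 and √(0.6710·0.3290/1095) = 0.01420.
SE(p̂₁ − p̂₂) = √(SE₁² + SE₂²) = √(0.000225 + 0.00020164) = 0.02066, since the two samples are independent.
At 95% confidence z* = 1.960; margin = 1.960 × 0.02066 = 0.04049.
The difference is 0.5980 − 0.6710 = -0.0730, so the interval is -0.0730 ± 0.04049 = (-0.1135, -0.0325).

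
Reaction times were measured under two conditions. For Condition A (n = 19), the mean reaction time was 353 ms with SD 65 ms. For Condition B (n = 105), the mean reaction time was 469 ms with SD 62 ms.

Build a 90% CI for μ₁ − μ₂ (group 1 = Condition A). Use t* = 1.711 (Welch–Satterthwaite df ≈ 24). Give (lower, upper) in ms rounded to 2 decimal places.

Standard errors of each mean: 65/√19 = 14.9120 and 62/√105 = 6.0506.
SE(x̄₁ − x̄₂) = √(14.9120² + 6.0506²) = 16.0928 for independent samples with unequal variances.
With t* = 1.711, the margin is 1.711 × 16.0928 = 27.5348.
x̄₁ − x̄₂ = 353 − 469 = -116.0000; the interval is -116.0000 ± 27.5348 = (-143.53, -88.47).

(-143.53, -88.47)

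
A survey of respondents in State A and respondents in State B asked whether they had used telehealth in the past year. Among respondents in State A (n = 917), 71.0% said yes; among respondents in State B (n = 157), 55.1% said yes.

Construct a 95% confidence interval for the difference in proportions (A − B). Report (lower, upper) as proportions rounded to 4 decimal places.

(0.0758, 0.2422)

The two standard errors are √(0.7100×0.2900/917) = 0.01498 and √(0.5510×0.4490/157) = 0.03970.
Because the samples are independent, SE_diff = √(0.01498² + 0.03970²) = 0.04243.
Using z* = 1.960 for 95%, ME = 1.960 × 0.04243 = 0.08316.
p̂₁ − p̂₂ = 0.1590; interval 0.1590 ± 0.08316 gives (0.0758, 0.2422).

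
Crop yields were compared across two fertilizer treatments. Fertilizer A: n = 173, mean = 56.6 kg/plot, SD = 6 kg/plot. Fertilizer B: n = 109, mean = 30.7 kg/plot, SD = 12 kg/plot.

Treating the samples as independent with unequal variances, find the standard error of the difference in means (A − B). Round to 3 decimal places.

Per-group SEs: s₁/√n₁ = 6/√173 = 0.4562, s₂/√n₂ = 12/√109 = 1.1494.
Unpooled SE of the difference: √(0.20811844 + 1.32112036) = 1.2366.

1.237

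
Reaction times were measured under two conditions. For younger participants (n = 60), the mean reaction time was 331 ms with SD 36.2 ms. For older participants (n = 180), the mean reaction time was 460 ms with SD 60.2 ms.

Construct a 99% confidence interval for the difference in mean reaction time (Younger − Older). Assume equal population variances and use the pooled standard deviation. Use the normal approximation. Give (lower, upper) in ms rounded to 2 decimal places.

s_p = √[((n₁−1)s₁² + (n₂−1)s₂²)/(n₁+n₂−2)] = √[(59·36.2² + 179·60.2²)/238] = 55.2313.
SE = 55.2313·√(1/60 + 1/180) = 8.2334.
With z* = 2.576, margin = 2.576 × 8.2334 = 21.2092.
x̄₁ − x̄₂ = 331 − 460 = -129.0000; interval -129.0000 ± 21.2092 = (-150.21, -107.79).

(-150.21, -107.79)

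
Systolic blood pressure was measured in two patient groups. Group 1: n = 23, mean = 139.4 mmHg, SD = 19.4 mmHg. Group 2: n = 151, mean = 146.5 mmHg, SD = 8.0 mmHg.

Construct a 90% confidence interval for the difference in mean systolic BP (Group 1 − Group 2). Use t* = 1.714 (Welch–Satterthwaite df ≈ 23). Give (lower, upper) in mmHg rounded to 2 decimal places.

SE₁ = s₁/√n₁ = 19.4/√23 = 4.0452; SE₂ = 8.0/√151 = 0.6510.
Independent samples, unequal variances: SE_diff = √(SE₁² + SE₂²) = √(16.36364304 + 0.423801) = 4.0972.
t* = 1.714, so margin of error = 1.714 × 4.0972 = 7.0226.
Difference in means = 139.4 − 146.5 = -7.1000.
-7.1000 ± 7.0226 → (-14.12, -0.08).

(-14.12, -0.08)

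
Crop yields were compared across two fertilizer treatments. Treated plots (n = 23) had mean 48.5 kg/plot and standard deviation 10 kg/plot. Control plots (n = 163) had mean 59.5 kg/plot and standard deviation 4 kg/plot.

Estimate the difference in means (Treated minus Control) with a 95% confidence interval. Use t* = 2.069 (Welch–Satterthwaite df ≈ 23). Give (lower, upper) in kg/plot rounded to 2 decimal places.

Standard errors of each mean: 10/√23 = 2.0851 and 4/√163 = 0.3133.
SE(x̄₁ − x̄₂) = √(2.0851² + 0.3133²) = 2.1085 for independent samples with unequal variances.
With t* = 2.069, the margin is 2.069 × 2.1085 = 4.3625.
x̄₁ − x̄₂ = 48.5 − 59.5 = -11.0000; the interval is -11.0000 ± 4.3625 = (-15.36, -6.64).

(-15.36, -6.64)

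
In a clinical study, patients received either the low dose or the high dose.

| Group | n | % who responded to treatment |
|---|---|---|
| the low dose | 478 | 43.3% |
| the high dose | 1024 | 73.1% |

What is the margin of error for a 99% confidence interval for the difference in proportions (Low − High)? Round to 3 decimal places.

0.068

The two standard errors are √(0.4330×0.5670/478) = 0.02266 and √(0.7310×0.2690/1024) = 0.01386.
Because the samples are independent, SE_diff = √(0.02266² + 0.01386²) = 0.02656.
Using z* = 2.576 for 99%, ME = 2.576 × 0.02656 = 0.06842.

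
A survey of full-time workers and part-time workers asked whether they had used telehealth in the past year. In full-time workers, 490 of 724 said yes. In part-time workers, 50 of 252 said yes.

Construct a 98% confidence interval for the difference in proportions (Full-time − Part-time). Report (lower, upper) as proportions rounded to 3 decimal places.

(0.407, 0.549)

p̂₁ = 490/724 = 0.6768 and p̂₂ = 50/252 = 0.1984.
SE₁ = √(p̂₁(1−p̂₁)/n₁) = √(0.6768·0.3232/724) = 0.01738; SE₂ = √(0.1984·0.8016/252) = 0.02512.
Independent samples: SE of the difference = √(SE₁² + SE₂²) = √(0.0003020644 + 0.0006310144) = 0.03055.
z* for 98% confidence is 2.326, so the margin of error is 2.326 × 0.03055 = 0.07106.
Point estimate p̂₁ − p̂₂ = 0.6768 − 0.1984 = 0.4784.
0.4784 ± 0.07106 → (0.407, 0.549).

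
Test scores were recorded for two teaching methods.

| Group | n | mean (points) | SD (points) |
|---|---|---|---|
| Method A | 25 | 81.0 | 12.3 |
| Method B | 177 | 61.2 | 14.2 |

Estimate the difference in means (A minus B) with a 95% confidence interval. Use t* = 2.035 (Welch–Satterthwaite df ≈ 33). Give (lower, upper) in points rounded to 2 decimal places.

Standard errors of each mean: 12.3/√25 = 2.4600 and 14.2/√177 = 1.0673.
SE(x̄₁ − x̄₂) = √(2.4600² + 1.0673²) = 2.6816 for independent samples with unequal variances.
With t* = 2.035, the margin is 2.035 × 2.6816 = 5.4571.
x̄₁ − x̄₂ = 81.0 − 61.2 = 19.8000; the interval is 19.8000 ± 5.4571 = (14.34, 25.26).

(14.34, 25.26)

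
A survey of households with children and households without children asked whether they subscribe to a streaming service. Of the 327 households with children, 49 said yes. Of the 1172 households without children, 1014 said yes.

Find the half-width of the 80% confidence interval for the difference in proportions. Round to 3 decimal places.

0.028

Sample proportions: 49/327 = 0.1498, 1014/1172 = 0.8652.
Each SE is √(p̂(1−p̂)/n): √(0.1498·0.8502/327) = 0.01974 and √(0.8652·0.1348/1172) = 0.00998.
SE(p̂₁ − p̂₂) = √(SE₁² + SE₂²) = √(0.0003896676 + 0.0000996004) = 0.02212, since the two samples are independent.
At 80% confidence z* = 1.282; margin = 1.282 × 0.02212 = 0.02836.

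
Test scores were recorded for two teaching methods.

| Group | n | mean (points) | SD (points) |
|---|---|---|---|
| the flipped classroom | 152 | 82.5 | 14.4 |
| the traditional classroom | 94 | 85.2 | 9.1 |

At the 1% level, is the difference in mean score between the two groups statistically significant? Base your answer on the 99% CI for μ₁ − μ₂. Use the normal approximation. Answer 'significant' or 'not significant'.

not significant

Standard errors of each mean: 14.4/√152 = 1.1680 and 9.1/√94 = 0.9386.
SE(x̄₁ − x̄₂) = √(1.1680² + 0.9386²) = 1.4984 for independent samples with unequal variances.
With z* = 2.576, the margin is 2.576 × 1.4984 = 3.8599.
x̄₁ − x̄₂ = 82.5 − 85.2 = -2.7000; the interval is -2.7000 ± 3.8599 = (-6.5599, 1.1599).
The interval (-6.5599, 1.1599) contains 0, so the difference is not significant.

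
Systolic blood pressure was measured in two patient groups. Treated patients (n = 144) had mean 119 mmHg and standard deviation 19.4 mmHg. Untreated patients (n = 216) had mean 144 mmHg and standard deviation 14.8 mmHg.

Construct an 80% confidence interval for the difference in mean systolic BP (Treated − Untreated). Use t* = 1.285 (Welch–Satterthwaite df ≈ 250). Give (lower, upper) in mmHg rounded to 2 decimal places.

Standard errors of each mean: 19.4/√144 = 1.6167 and 14.8/√216 = 1.0070.
SE(x̄₁ − x̄₂) = √(1.6167² + 1.0070²) = 1.9047 for independent samples with unequal variances.
With t* = 1.285, the margin is 1.285 × 1.9047 = 2.4475.
x̄₁ − x̄₂ = 119 − 144 = -25.0000; the interval is -25.0000 ± 2.4475 = (-27.45, -22.55).

(-27.45, -22.55)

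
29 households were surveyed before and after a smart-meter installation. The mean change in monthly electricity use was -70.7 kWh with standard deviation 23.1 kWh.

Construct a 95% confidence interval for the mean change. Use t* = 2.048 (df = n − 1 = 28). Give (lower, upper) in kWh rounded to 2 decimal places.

Paired design: SE = s_d/√n = 23.1/√29 = 4.2896.
t* = 2.048; margin of error = 2.048 × 4.2896 = 8.7851.
-70.7 ± 8.7851 → (-79.49, -61.91).

(-79.49, -61.91)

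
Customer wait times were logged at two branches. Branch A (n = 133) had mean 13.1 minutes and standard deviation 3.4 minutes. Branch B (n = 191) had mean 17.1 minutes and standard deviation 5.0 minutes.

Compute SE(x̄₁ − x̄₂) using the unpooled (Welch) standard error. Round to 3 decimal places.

Standard errors of each mean: 3.4/√133 = 0.2948 and 5.0/√191 = 0.3618.
SE(x̄₁ − x̄₂) = √(0.2948² + 0.3618²) = 0.4667 for independent samples with unequal variances.

0.467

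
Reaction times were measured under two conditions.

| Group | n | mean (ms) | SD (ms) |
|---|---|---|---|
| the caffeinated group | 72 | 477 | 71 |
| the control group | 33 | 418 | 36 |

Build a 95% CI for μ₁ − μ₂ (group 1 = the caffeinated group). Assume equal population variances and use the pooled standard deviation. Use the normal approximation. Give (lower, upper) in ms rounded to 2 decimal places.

(33.34, 84.66)

Pooled variance s_p² = [71·71² + 32·36²] / (72+33−2) = 3877.5049, so s_p = 62.2696.
SE_diff = s_p·√(1/n₁ + 1/n₂) = 62.2696·√(1/72 + 1/33) = 13.0902.
z* = 1.960; margin = 1.960 × 13.0902 = 25.6568.
Difference = 477 − 418 = 59.0000.
59.0000 ± 25.6568 → (33.34, 84.66).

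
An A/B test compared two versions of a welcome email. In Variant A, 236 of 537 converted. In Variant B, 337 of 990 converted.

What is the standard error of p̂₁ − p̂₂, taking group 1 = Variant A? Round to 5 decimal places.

p̂₁ = 236/537 = 0.4395 and p̂₂ = 337/990 = 0.3404.
SE₁ = √(p̂₁(1−p̂₁)/n₁) = √(0.4395·0.5605/537) = 0.02142; SE₂ = √(0.3404·0.6596/990) = 0.01506.
Independent samples: SE of the difference = √(SE₁² + SE₂²) = √(0.0004588164 + 0.0002268036) = 0.02618.

0.02618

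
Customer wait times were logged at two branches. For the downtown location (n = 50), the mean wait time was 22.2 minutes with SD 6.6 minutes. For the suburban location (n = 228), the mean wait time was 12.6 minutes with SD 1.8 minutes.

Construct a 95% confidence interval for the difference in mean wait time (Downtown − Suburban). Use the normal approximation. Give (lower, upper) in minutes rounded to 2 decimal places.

(7.76, 11.44)

Standard errors of each mean: 6.6/√50 = 0.9334 and 1.8/√228 = 0.1192.
SE(x̄₁ − x̄₂) = √(0.9334² + 0.1192²) = 0.9410 for independent samples with unequal variances.
With z* = 1.960, the margin is 1.960 × 0.9410 = 1.8444.
x̄₁ − x̄₂ = 22.2 − 12.6 = 9.6000; the interval is 9.6000 ± 1.8444 = (7.76, 11.44).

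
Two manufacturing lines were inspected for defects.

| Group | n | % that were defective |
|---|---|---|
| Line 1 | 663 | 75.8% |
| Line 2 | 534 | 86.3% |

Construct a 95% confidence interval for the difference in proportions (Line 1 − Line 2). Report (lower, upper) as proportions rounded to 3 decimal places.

The two standard errors are √(0.7580×0.2420/663) = 0.01663 and √(0.8630×0.1370/534) = 0.01488.
Because the samples are independent, SE_diff = √(0.01663² + 0.01488²) = 0.02232.
Using z* = 1.960 for 95%, ME = 1.960 × 0.02232 = 0.04375.
p̂₁ − p̂₂ = -0.1050; interval -0.1050 ± 0.04375 gives (-0.149, -0.061).

(-0.149, -0.061)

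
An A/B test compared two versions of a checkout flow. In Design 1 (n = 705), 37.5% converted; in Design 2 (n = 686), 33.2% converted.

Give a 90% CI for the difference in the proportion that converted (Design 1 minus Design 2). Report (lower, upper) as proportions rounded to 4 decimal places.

(0.0009, 0.0851)

SE₁ = √(p̂₁(1−p̂₁)/n₁) = √(0.3750·0.6250/705) = 0.01823; SE₂ = √(0.3320·0.6680/686) = 0.01798.
Independent samples: SE of the difference = √(SE₁² + SE₂²) = √(0.0003323329 + 0.0003232804) = 0.02560.
z* for 90% confidence is 1.645, so the margin of error is 1.645 × 0.02560 = 0.04211.
Point estimate p̂₁ − p̂₂ = 0.3750 − 0.3320 = 0.0430.
0.0430 ± 0.04211 → (0.0009, 0.0851).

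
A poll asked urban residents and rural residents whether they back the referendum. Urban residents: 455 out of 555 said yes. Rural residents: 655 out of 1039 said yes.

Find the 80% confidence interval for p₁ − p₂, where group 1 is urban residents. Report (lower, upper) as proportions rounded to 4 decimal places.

Sample proportions: 455/555 = 0.8198, 655/1039 = 0.6304.
Each SE is √(p̂(1−p̂)/n): √(0.8198·0.1802/555) = 0.01631 and √(0.6304·0.3696/1039) = 0.01497.
SE(p̂₁ − p̂₂) = √(SE₁² + SE₂²) = √(0.0002660161 + 0.0002241009) = 0.02214, since the two samples are independent.
At 80% confidence z* = 1.282; margin = 1.282 × 0.02214 = 0.02838.
The difference is 0.8198 − 0.6304 = 0.1894, so the interval is 0.1894 ± 0.02838 = (0.1610, 0.2178).

(0.1610, 0.2178)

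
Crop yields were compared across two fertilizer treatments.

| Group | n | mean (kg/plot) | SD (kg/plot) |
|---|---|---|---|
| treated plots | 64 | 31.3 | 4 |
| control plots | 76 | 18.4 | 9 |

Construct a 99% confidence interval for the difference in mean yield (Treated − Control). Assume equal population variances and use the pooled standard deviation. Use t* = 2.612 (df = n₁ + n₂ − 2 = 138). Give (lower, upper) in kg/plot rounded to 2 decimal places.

s_p = √[((n₁−1)s₁² + (n₂−1)s₂²)/(n₁+n₂−2)] = √[(63·4² + 75·9²)/138] = 7.1642.
SE = 7.1642·√(1/64 + 1/76) = 1.2154.
With t* = 2.612, margin = 2.612 × 1.2154 = 3.1746.
x̄₁ − x̄₂ = 31.3 − 18.4 = 12.9000; interval 12.9000 ± 3.1746 = (9.73, 16.07).

(9.73, 16.07)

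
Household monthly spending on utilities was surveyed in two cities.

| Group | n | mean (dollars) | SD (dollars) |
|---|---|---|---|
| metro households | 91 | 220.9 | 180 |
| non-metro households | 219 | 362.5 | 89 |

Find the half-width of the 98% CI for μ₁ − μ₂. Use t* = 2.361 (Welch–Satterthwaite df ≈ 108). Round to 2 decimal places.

46.76

Per-group SEs: s₁/√n₁ = 180/√91 = 18.8691, s₂/√n₂ = 89/√219 = 6.0141.
Unpooled SE of the difference: √(356.04293481 + 36.16939881) = 19.8044.
Margin of error = t* · SE = 2.361 × 19.8044 = 46.7582.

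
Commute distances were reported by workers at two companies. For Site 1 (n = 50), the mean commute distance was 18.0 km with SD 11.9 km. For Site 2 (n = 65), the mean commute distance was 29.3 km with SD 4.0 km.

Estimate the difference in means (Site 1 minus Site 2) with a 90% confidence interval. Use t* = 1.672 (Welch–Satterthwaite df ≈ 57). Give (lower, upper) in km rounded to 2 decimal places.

(-14.23, -8.37)

Per-group SEs: s₁/√n₁ = 11.9/√50 = 1.6829, s₂/√n₂ = 4.0/√65 = 0.4961.
Unpooled SE of the difference: √(2.83215241 + 0.24611521) = 1.7545.
Margin of error = t* · SE = 1.672 × 1.7545 = 2.9335.
x̄₁ − x̄₂ = 18.0 − 29.3 = -11.3000.
CI: -11.3000 ± 2.9335 = (-14.23, -8.37).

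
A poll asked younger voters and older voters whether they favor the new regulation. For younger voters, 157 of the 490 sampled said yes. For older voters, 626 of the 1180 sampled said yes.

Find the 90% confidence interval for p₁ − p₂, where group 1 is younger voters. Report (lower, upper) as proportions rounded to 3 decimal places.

(-0.252, -0.168)

Sample proportions: 157/490 = 0.3204, 626/1180 = 0.5305.
Each SE is √(p̂(1−p̂)/n): √(0.3204·0.6796/490) = 0.02108 and √(0.5305·0.4695/1180) = 0.01453.
SE(p̂₁ − p̂₂) = √(SE₁² + SE₂²) = √(0.0004443664 + 0.0002111209) = 0.02560, since the two samples are independent.
At 90% confidence z* = 1.645; margin = 1.645 × 0.02560 = 0.04211.
The difference is 0.3204 − 0.5305 = -0.2101, so the interval is -0.2101 ± 0.04211 = (-0.252, -0.168).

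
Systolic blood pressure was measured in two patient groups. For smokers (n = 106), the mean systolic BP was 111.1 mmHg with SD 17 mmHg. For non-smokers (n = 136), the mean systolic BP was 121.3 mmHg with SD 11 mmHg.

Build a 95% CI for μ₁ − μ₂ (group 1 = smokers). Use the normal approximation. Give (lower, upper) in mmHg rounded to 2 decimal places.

Standard errors of each mean: 17/√106 = 1.6512 and 11/√136 = 0.9432.
SE(x̄₁ − x̄₂) = √(1.6512² + 0.9432²) = 1.9016 for independent samples with unequal variances.
With z* = 1.960, the margin is 1.960 × 1.9016 = 3.7271.
x̄₁ − x̄₂ = 111.1 − 121.3 = -10.2000; the interval is -10.2000 ± 3.7271 = (-13.93, -6.47).

(-13.93, -6.47)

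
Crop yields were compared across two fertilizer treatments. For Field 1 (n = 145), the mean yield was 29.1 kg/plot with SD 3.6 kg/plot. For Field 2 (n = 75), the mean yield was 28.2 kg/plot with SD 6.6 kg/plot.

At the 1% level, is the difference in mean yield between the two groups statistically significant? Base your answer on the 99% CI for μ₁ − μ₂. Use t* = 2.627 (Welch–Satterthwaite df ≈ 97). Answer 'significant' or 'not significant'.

SE₁ = s₁/√n₁ = 3.6/√145 = 0.2990; SE₂ = 6.6/√75 = 0.7621.
Independent samples, unequal variances: SE_diff = √(SE₁² + SE₂²) = √(0.089401 + 0.58079641) = 0.8187.
t* = 2.627, so margin of error = 2.627 × 0.8187 = 2.1507.
Difference in means = 29.1 − 28.2 = 0.9000.
0.9000 ± 2.1507 → (-1.2507, 3.0507).
The interval (-1.2507, 3.0507) contains 0, so the difference is not significant.

not significant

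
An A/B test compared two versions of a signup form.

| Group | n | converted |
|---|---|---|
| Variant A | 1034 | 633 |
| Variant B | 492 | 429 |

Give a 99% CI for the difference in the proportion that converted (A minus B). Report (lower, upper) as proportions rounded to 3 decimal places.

First, p̂₁ = 633/1034 = 0.6122; p̂₂ = 429/492 = 0.8720.
The two standard errors are √(0.6122×0.3878/1034) = 0.01515 and √(0.8720×0.1280/492) = 0.01506.
Because the samples are independent, SE_diff = √(0.01515² + 0.01506²) = 0.02136.
Using z* = 2.576 for 99%, ME = 2.576 × 0.02136 = 0.05502.
p̂₁ − p̂₂ = -0.2598; interval -0.2598 ± 0.05502 gives (-0.315, -0.205).

(-0.315, -0.205)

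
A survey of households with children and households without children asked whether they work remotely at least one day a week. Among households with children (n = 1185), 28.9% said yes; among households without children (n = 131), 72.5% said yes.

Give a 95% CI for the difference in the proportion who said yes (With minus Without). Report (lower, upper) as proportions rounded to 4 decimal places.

Each SE is √(p̂(1−p̂)/n): √(0.2890·0.7110/1185) = 0.01317 and √(0.7250·0.2750/131) = 0.03901.
SE(p̂₁ − p̂₂) = √(SE₁² + SE₂²) = √(0.0001734489 + 0.0015217801) = 0.04117, since the two samples are independent.
At 95% confidence z* = 1.960; margin = 1.960 × 0.04117 = 0.08069.
The difference is 0.2890 − 0.7250 = -0.4360, so the interval is -0.4360 ± 0.08069 = (-0.5167, -0.3553).

(-0.5167, -0.3553)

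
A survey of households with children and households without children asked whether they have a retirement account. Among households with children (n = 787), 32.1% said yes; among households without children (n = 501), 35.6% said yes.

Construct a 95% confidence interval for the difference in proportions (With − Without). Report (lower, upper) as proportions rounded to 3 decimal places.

SE₁ = √(p̂₁(1−p̂₁)/n₁) = √(0.3210·0.6790/787) = 0.01664; SE₂ = √(0.3560·0.6440/501) = 0.02139.
Independent samples: SE of the difference = √(SE₁² + SE₂²) = √(0.0002768896 + 0.0004575321) = 0.02710.
z* for 95% confidence is 1.960, so the margin of error is 1.960 × 0.02710 = 0.05312.
Point estimate p̂₁ − p̂₂ = 0.3210 − 0.3560 = -0.0350.
-0.0350 ± 0.05312 → (-0.088, 0.018).

(-0.088, 0.018)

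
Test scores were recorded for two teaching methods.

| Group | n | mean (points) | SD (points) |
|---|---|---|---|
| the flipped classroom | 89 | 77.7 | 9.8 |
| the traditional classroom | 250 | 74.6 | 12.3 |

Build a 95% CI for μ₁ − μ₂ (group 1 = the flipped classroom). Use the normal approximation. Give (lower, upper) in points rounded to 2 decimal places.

Per-group SEs: s₁/√n₁ = 9.8/√89 = 1.0388, s₂/√n₂ = 12.3/√250 = 0.7779.
Unpooled SE of the difference: √(1.07910544 + 0.60512841) = 1.2978.
Margin of error = z* · SE = 1.960 × 1.2978 = 2.5437.
x̄₁ − x̄₂ = 77.7 − 74.6 = 3.1000.
CI: 3.1000 ± 2.5437 = (0.56, 5.64).

(0.56, 5.64)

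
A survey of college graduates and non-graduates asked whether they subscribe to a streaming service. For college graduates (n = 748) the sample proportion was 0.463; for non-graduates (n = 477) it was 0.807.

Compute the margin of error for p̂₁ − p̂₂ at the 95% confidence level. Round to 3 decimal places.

Each SE is √(p̂(1−p̂)/n): √(0.4630·0.5370/748) = 0.01823 and √(0.8070·0.1930/477) = 0.01807.
SE(p̂₁ − p̂₂) = √(SE₁² + SE₂²) = √(0.0003323329 + 0.0003265249) = 0.02567, since the two samples are independent.
At 95% confidence z* = 1.960; margin = 1.960 × 0.02567 = 0.05031.

0.050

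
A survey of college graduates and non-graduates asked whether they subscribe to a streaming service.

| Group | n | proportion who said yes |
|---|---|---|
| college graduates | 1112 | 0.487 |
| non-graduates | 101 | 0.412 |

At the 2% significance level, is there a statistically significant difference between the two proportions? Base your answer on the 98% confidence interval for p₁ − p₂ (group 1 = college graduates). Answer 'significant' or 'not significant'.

The two standard errors are √(0.4870×0.5130/1112) = 0.01499 and √(0.4120×0.5880/101) = 0.04898.
Because the samples are independent, SE_diff = √(0.01499² + 0.04898²) = 0.05122.
Using z* = 2.326 for 98%, ME = 2.326 × 0.05122 = 0.11914.
p̂₁ − p̂₂ = 0.0750; interval 0.0750 ± 0.11914 gives (-0.04414, 0.19414).
The interval (-0.04414, 0.19414) contains 0, so the difference is not significant.

not significant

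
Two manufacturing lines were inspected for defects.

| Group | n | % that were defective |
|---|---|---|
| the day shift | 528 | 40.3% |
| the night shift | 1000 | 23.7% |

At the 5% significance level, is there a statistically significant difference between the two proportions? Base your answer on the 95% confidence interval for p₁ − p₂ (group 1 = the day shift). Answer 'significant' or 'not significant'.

SE₁ = √(p̂₁(1−p̂₁)/n₁) = √(0.4030·0.5970/528) = 0.02135; SE₂ = √(0.2370·0.7630/1000) = 0.01345.
Independent samples: SE of the difference = √(SE₁² + SE₂²) = √(0.0004558225 + 0.0001809025) = 0.02523.
z* for 95% confidence is 1.960, so the margin of error is 1.960 × 0.02523 = 0.04945.
Point estimate p̂₁ − p̂₂ = 0.4030 − 0.2370 = 0.1660.
0.1660 ± 0.04945 → (0.11655, 0.21545).
The interval (0.11655, 0.21545) does not contain 0, so the difference is significant.

significant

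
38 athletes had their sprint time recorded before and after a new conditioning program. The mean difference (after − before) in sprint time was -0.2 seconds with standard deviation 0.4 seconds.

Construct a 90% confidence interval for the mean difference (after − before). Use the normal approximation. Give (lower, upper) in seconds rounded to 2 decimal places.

This is a matched-pairs design, so SE = s_d/√n = 0.4/√38 = 0.0649.
Margin = 1.645 × 0.0649 = 0.1068; the interval is -0.2 ± 0.1068 = (-0.31, -0.09).

(-0.31, -0.09)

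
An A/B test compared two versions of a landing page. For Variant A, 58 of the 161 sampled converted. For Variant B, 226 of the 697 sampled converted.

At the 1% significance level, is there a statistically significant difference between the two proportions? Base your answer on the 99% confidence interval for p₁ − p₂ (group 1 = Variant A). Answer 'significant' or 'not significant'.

not significant

p̂₁ = 58/161 = 0.3602 and p̂₂ = 226/697 = 0.3242.
SE₁ = √(p̂₁(1−p̂₁)/n₁) = √(0.3602·0.6398/161) = 0.03783; SE₂ = √(0.3242·0.6758/697) = 0.01773.
Independent samples: SE of the difference = √(SE₁² + SE₂²) = √(0.0014311089 + 0.0003143529) = 0.04178.
z* for 99% confidence is 2.576, so the margin of error is 2.576 × 0.04178 = 0.10763.
Point estimate p̂₁ − p̂₂ = 0.3602 − 0.3242 = 0.0360.
0.0360 ± 0.10763 → (-0.07163, 0.14363).
The interval (-0.07163, 0.14363) contains 0, so the difference is not significant.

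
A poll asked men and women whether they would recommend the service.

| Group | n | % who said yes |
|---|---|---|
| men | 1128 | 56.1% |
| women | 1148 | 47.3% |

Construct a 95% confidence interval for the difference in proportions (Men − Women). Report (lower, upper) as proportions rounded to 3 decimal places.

The two standard errors are √(0.5610×0.4390/1128) = 0.01478 and √(0.4730×0.5270/1148) = 0.01474.
Because the samples are independent, SE_diff = √(0.01478² + 0.01474²) = 0.02087.
Using z* = 1.960 for 95%, ME = 1.960 × 0.02087 = 0.04091.
p̂₁ − p̂₂ = 0.0880; interval 0.0880 ± 0.04091 gives (0.047, 0.129).

(0.047, 0.129)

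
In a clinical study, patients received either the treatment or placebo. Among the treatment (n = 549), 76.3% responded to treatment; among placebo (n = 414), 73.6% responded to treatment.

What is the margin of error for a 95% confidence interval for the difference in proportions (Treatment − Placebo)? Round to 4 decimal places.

0.0554

SE₁ = √(p̂₁(1−p̂₁)/n₁) = √(0.7630·0.2370/549) = 0.01815; SE₂ = √(0.7360·0.2640/414) = 0.02166.
Independent samples: SE of the difference = √(SE₁² + SE₂²) = √(0.0003294225 + 0.0004691556) = 0.02826.
z* for 95% confidence is 1.960, so the margin of error is 1.960 × 0.02826 = 0.05539.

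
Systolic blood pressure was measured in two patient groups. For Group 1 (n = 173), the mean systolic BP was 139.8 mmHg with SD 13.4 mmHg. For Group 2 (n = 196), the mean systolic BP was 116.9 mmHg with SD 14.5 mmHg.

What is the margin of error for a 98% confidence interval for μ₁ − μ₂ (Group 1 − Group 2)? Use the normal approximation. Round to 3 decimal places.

SE₁ = s₁/√n₁ = 13.4/√173 = 1.0188; SE₂ = 14.5/√196 = 1.0357.
Independent samples, unequal variances: SE_diff = √(SE₁² + SE₂²) = √(1.03795344 + 1.07267449) = 1.4528.
z* = 2.326, so margin of error = 2.326 × 1.4528 = 3.3792.

3.379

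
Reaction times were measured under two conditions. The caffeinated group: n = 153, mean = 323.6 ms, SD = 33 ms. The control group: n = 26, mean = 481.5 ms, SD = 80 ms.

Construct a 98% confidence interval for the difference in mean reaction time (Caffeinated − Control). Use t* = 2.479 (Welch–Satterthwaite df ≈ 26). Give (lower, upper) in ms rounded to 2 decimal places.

SE₁ = s₁/√n₁ = 33/√153 = 2.6679; SE₂ = 80/√26 = 15.6893.
Independent samples, unequal variances: SE_diff = √(SE₁² + SE₂²) = √(7.11769041 + 246.15413449) = 15.9145.
t* = 2.479, so margin of error = 2.479 × 15.9145 = 39.4520.
Difference in means = 323.6 − 481.5 = -157.9000.
-157.9000 ± 39.4520 → (-197.35, -118.45).

(-197.35, -118.45)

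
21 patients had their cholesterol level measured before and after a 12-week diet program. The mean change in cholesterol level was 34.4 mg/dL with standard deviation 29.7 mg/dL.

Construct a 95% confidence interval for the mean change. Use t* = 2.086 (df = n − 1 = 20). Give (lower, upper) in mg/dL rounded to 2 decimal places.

(20.88, 47.92)

This is a matched-pairs design, so SE = s_d/√n = 29.7/√21 = 6.4811.
Margin = 2.086 × 6.4811 = 13.5196; the interval is 34.4 ± 13.5196 = (20.88, 47.92).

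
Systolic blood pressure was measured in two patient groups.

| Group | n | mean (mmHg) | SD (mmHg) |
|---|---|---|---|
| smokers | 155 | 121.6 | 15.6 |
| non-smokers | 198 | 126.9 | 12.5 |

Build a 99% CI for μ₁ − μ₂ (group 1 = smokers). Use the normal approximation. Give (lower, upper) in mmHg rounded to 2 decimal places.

Standard errors of each mean: 15.6/√155 = 1.2530 and 12.5/√198 = 0.8883.
SE(x̄₁ − x̄₂) = √(1.2530² + 0.8883²) = 1.5359 for independent samples with unequal variances.
With z* = 2.576, the margin is 2.576 × 1.5359 = 3.9565.
x̄₁ − x̄₂ = 121.6 − 126.9 = -5.3000; the interval is -5.3000 ± 3.9565 = (-9.26, -1.34).

(-9.26, -1.34)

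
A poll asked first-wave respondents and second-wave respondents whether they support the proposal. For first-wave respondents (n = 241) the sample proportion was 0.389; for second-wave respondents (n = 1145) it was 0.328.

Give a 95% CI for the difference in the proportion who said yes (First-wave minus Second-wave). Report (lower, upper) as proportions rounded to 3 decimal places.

(-0.006, 0.128)

SE₁ = √(p̂₁(1−p̂₁)/n₁) = √(0.3890·0.6110/241) = 0.03140; SE₂ = √(0.3280·0.6720/1145) = 0.01387.
Independent samples: SE of the difference = √(SE₁² + SE₂²) = √(0.00098596 + 0.0001923769) = 0.03433.
z* for 95% confidence is 1.960, so the margin of error is 1.960 × 0.03433 = 0.06729.
Point estimate p̂₁ − p̂₂ = 0.3890 − 0.3280 = 0.0610.
0.0610 ± 0.06729 → (-0.006, 0.128).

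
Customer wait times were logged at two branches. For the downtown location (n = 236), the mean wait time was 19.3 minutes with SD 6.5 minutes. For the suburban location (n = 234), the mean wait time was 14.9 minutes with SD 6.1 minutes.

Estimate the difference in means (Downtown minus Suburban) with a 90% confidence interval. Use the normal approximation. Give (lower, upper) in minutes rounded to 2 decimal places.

(3.44, 5.36)

Per-group SEs: s₁/√n₁ = 6.5/√236 = 0.4231, s₂/√n₂ = 6.1/√234 = 0.3988.
Unpooled SE of the difference: √(0.17901361 + 0.15904144) = 0.5814.
Margin of error = z* · SE = 1.645 × 0.5814 = 0.9564.
x̄₁ − x̄₂ = 19.3 − 14.9 = 4.4000.
CI: 4.4000 ± 0.9564 = (3.44, 5.36).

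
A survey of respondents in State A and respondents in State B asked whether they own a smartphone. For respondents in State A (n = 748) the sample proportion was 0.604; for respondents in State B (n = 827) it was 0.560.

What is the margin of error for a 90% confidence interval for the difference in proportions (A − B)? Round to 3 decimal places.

0.041

SE₁ = √(p̂₁(1−p̂₁)/n₁) = √(0.6040·0.3960/748) = 0.01788; SE₂ = √(0.5600·0.4400/827) = 0.01726.
Independent samples: SE of the difference = √(SE₁² + SE₂²) = √(0.0003196944 + 0.0002979076) = 0.02485.
z* for 90% confidence is 1.645, so the margin of error is 1.645 × 0.02485 = 0.04088.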